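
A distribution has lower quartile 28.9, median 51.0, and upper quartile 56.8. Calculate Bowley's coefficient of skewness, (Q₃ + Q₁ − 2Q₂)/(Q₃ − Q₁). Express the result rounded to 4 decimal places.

numerator: Q₃ + Q₁ − 2Q₂ = 56.8 + 28.9 − 2×51.0 = -16.3000
denominator: Q₃ − Q₁ = 56.8 − 28.9 = 27.9000
Bowley skewness = -16.3000 / 27.9000 ≈ -0.5842

-0.5842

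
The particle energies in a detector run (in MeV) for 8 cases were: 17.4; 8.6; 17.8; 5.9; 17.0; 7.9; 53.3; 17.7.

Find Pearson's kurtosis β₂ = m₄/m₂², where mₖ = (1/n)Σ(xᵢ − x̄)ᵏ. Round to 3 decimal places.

4.975

x̄ = 18.2000
Σ(xᵢ − x̄)² = 1584.0400 ⇒ m₂ = 198.00500
Σ(xᵢ − x̄)⁴ = 1560488.4292 ⇒ m₄ = 195061.05365
m₂² = 39205.98002
β₂ = m₄/m₂² = 195061.05365 / 39205.98002 ≈ 4.975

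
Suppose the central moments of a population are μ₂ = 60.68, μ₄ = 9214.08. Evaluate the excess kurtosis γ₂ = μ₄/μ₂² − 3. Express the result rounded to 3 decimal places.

-0.498

μ₂² = 60.68² = 3682.06240
μ₄/μ₂² = 9214.08 / 3682.06240 = 2.50242
γ₂ = 2.50242 − 3 ≈ -0.498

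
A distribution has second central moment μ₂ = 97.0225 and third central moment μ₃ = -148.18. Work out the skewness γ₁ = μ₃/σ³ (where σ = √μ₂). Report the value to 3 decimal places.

-0.155

σ = √μ₂ = √97.0225 = 9.85000
σ³ = μ₂^(3/2) = 955.67163
γ₁ = μ₃/σ³ = -148.18 / 955.67163 ≈ -0.155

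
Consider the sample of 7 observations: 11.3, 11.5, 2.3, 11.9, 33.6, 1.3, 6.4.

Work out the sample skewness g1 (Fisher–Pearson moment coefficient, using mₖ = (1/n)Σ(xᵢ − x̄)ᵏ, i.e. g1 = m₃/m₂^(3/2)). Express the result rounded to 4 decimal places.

1.3473

x̄ = (11.3 + 11.5 + 2.3 + 11.9 + 33.6 + 1.3 + 6.4) / 7 = 11.1857
deviations (xᵢ − x̄): 0.1143, 0.3143, -8.8857, 0.7143, 22.4143, -9.8857, -4.7857
Σ(xᵢ − x̄)² = 702.6086 ⇒ m₂ = 702.6086/7 = 100.37265
Σ(xᵢ − x̄)³ = 9484.0468 ⇒ m₃ = 9484.0468/7 = 1354.86383
m₂^(3/2) = 100.37265^(1.5) = 1005.59500
g1 = m₃ / m₂^(3/2) = 1354.86383 / 1005.59500 ≈ 1.3473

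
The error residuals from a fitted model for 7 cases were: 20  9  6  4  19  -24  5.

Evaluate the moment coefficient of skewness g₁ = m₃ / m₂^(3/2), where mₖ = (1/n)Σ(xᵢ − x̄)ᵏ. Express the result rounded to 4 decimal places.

x̄ = (20 + 9 + 6 + 4 + 19 - 24 + 5) / 7 = 5.5714
deviations (xᵢ − x̄): 14.4286, 3.4286, 0.4286, -1.5714, 13.4286, -29.5714, -0.5714
Σ(xᵢ − x̄)² = 1277.7143 ⇒ m₂ = 1277.7143/7 = 182.53061
Σ(xᵢ − x̄)³ = -20397.6735 ⇒ m₃ = -20397.6735/7 = -2913.95335
m₂^(3/2) = 182.53061^(1.5) = 2466.05958
g₁ = m₃ / m₂^(3/2) = -2913.95335 / 2466.05958 ≈ -1.1816

-1.1816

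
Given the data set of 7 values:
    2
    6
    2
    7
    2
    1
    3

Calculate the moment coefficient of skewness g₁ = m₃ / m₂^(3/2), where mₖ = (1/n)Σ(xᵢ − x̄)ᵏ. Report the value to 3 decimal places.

0.794

x̄ = (2 + 6 + 2 + 7 + 2 + 1 + 3) / 7 = 3.2857
deviations (xᵢ − x̄): -1.2857, 2.7143, -1.2857, 3.7143, -1.2857, -2.2857, -0.2857
Σ(xᵢ − x̄)² = 31.4286 ⇒ m₂ = 31.4286/7 = 4.48980
Σ(xᵢ − x̄)³ = 52.8980 ⇒ m₃ = 52.8980/7 = 7.55685
m₂^(3/2) = 4.48980^(1.5) = 9.51349
g₁ = m₃ / m₂^(3/2) = 7.55685 / 9.51349 ≈ 0.794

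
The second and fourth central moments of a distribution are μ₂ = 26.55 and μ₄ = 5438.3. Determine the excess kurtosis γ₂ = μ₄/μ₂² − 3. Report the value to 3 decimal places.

μ₂² = 26.55² = 704.90250
μ₄/μ₂² = 5438.3 / 704.90250 = 7.71497
γ₂ = 7.71497 − 3 ≈ 4.715

4.715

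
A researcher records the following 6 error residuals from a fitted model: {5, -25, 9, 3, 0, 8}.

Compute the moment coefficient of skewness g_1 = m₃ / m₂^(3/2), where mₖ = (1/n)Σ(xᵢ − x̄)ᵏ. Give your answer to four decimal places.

x̄ = (5 - 25 + 9 + 3 + 0 + 8) / 6 = 0.0000
deviations (xᵢ − x̄): 5.0000, -25.0000, 9.0000, 3.0000, 0.0000, 8.0000
Σ(xᵢ − x̄)² = 804.0000 ⇒ m₂ = 804.0000/6 = 134.00000
Σ(xᵢ − x̄)³ = -14232.0000 ⇒ m₃ = -14232.0000/6 = -2372.00000
m₂^(3/2) = 134.00000^(1.5) = 1551.16214
g_1 = m₃ / m₂^(3/2) = -2372.00000 / 1551.16214 ≈ -1.5292

-1.5292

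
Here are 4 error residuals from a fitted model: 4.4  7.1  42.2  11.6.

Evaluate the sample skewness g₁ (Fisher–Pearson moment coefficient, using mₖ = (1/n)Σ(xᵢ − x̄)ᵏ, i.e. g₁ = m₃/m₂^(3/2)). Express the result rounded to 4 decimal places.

x̄ = (4.4 + 7.1 + 42.2 + 11.6) / 4 = 16.3250
deviations (xᵢ − x̄): -11.9250, -9.2250, 25.8750, -4.7250
Σ(xᵢ − x̄)² = 919.1475 ⇒ m₂ = 919.1475/4 = 229.78688
Σ(xᵢ − x̄)³ = 14737.3729 ⇒ m₃ = 14737.3729/4 = 3684.34322
m₂^(3/2) = 229.78688^(1.5) = 3483.27553
g₁ = m₃ / m₂^(3/2) = 3684.34322 / 3483.27553 ≈ 1.0577

1.0577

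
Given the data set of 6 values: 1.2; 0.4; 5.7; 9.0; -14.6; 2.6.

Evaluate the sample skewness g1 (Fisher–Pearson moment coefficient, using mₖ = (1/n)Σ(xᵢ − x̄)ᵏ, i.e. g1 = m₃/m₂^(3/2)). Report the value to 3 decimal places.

-1.172

x̄ = (1.2 + 0.4 + 5.7 + 9.0 - 14.6 + 2.6) / 6 = 0.7167
deviations (xᵢ − x̄): 0.4833, -0.3167, 4.9833, 8.2833, -15.3167, 1.8833
Σ(xᵢ − x̄)² = 331.9283 ⇒ m₂ = 331.9283/6 = 55.32139
Σ(xᵢ − x̄)³ = -2894.4294 ⇒ m₃ = -2894.4294/6 = -482.40491
m₂^(3/2) = 55.32139^(1.5) = 411.47136
g1 = m₃ / m₂^(3/2) = -482.40491 / 411.47136 ≈ -1.172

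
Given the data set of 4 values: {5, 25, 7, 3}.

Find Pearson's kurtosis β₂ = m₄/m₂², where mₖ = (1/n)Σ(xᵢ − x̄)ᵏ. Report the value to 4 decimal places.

2.2656

x̄ = 10.0000
Σ(xᵢ − x̄)² = 308.0000 ⇒ m₂ = 77.00000
Σ(xᵢ − x̄)⁴ = 53732.0000 ⇒ m₄ = 13433.00000
m₂² = 5929.00000
β₂ = m₄/m₂² = 13433.00000 / 5929.00000 ≈ 2.2656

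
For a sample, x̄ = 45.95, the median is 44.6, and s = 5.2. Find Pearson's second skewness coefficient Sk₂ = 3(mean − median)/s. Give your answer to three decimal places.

0.779

Sk₂ = 3(45.95 − 44.6) / 5.2 = 3 × 1.3500 / 5.2
    = 4.0500 / 5.2 ≈ 0.779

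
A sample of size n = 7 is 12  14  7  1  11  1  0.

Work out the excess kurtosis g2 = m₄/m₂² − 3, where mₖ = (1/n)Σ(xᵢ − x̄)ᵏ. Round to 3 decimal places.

x̄ = 6.5714
Σ(xᵢ − x̄)² = 209.7143 ⇒ m₂ = 29.95918
Σ(xᵢ − x̄)⁴ = 8090.2507 ⇒ m₄ = 1155.75010
m₂² = 897.55269
g2 = m₄/m₂² − 3 = 1.28767 − 3 ≈ -1.712

-1.712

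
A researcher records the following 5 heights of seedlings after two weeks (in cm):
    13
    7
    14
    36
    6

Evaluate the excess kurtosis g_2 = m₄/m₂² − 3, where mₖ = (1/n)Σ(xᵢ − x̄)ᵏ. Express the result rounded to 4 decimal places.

x̄ = 15.2000
Σ(xᵢ − x̄)² = 590.8000 ⇒ m₂ = 118.16000
Σ(xᵢ − x̄)⁴ = 198888.0160 ⇒ m₄ = 39777.60320
m₂² = 13961.78560
g_2 = m₄/m₂² − 3 = 2.84903 − 3 ≈ -0.1510

-0.1510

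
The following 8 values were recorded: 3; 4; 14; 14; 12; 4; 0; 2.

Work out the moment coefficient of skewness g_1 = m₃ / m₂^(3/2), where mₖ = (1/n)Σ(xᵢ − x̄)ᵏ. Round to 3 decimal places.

0.393

x̄ = (3 + 4 + 14 + 14 + 12 + 4 + 0 + 2) / 8 = 6.6250
deviations (xᵢ − x̄): -3.6250, -2.6250, 7.3750, 7.3750, 5.3750, -2.6250, -6.6250, -4.6250
Σ(xᵢ − x̄)² = 229.8750 ⇒ m₂ = 229.8750/8 = 28.73438
Σ(xᵢ − x̄)³ = 484.0313 ⇒ m₃ = 484.0313/8 = 60.50391
m₂^(3/2) = 28.73438^(1.5) = 154.02905
g_1 = m₃ / m₂^(3/2) = 60.50391 / 154.02905 ≈ 0.393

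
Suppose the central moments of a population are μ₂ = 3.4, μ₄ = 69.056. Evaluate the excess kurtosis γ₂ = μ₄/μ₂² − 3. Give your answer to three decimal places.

2.974

μ₂² = 3.4² = 11.56000
μ₄/μ₂² = 69.056 / 11.56000 = 5.97370
γ₂ = 5.97370 − 3 ≈ 2.974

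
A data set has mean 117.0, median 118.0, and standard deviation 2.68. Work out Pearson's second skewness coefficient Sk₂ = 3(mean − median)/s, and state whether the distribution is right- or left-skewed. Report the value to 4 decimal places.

Sk₂ = 3(117.0 − 118.0) / 2.68 = 3 × -1.0000 / 2.68
    = -3.0000 / 2.68 ≈ -1.1194
Sk₂ < 0 ⇒ mean < median ⇒ left-skewed (negative skew).

-1.1194, left-skewed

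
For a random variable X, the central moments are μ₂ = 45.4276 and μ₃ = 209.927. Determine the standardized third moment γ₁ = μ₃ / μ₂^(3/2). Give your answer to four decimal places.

0.6856

σ = √μ₂ = √45.4276 = 6.74000
σ³ = μ₂^(3/2) = 306.18202
γ₁ = μ₃/σ³ = 209.927 / 306.18202 ≈ 0.6856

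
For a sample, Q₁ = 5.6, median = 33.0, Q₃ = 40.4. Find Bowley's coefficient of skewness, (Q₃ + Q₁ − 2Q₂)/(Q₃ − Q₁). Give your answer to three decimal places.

numerator: Q₃ + Q₁ − 2Q₂ = 40.4 + 5.6 − 2×33.0 = -20.0000
denominator: Q₃ − Q₁ = 40.4 − 5.6 = 34.8000
Bowley skewness = -20.0000 / 34.8000 ≈ -0.575

-0.575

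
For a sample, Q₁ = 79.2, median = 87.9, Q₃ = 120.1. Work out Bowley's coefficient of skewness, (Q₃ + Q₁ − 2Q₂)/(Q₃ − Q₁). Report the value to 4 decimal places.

0.5746

numerator: Q₃ + Q₁ − 2Q₂ = 120.1 + 79.2 − 2×87.9 = 23.5000
denominator: Q₃ − Q₁ = 120.1 − 79.2 = 40.9000
Bowley skewness = 23.5000 / 40.9000 ≈ 0.5746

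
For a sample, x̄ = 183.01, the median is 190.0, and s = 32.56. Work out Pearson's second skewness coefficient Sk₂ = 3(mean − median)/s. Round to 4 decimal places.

-0.6440

Sk₂ = 3(183.01 − 190.0) / 32.56 = 3 × -6.9900 / 32.56
    = -20.9700 / 32.56 ≈ -0.6440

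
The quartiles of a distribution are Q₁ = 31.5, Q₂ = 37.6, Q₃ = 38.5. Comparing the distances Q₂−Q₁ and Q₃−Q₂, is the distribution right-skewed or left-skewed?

Q₂ − Q₁ = 6.1;  Q₃ − Q₂ = 0.9
Q₂ − Q₁ > Q₃ − Q₂ ⇒ the lower half is more spread out ⇒ left-skewed.

left-skewed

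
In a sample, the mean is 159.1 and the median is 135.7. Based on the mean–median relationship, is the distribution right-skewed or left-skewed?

mean − median = 159.1 − 135.7 = 23.4
mean > median ⇒ the longer tail is on the right ⇒ right-skewed (positively skewed).

right-skewed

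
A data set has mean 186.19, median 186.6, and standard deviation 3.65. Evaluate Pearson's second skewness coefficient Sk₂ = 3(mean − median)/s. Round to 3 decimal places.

Sk₂ = 3(186.19 − 186.6) / 3.65 = 3 × -0.4100 / 3.65
    = -1.2300 / 3.65 ≈ -0.337

-0.337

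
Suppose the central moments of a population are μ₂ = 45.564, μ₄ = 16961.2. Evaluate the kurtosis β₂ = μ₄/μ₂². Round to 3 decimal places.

8.170

μ₂² = 45.564² = 2076.07810
μ₄/μ₂² = 16961.2 / 2076.07810 = 8.16983
β₂ ≈ 8.170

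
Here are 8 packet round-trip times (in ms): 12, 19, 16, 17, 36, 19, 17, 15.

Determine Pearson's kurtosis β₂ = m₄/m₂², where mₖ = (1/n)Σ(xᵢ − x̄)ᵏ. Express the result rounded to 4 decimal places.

5.1506

x̄ = 18.8750
Σ(xᵢ − x̄)² = 370.8750 ⇒ m₂ = 46.35938
Σ(xᵢ − x̄)⁴ = 88557.2754 ⇒ m₄ = 11069.65942
m₂² = 2149.19165
β₂ = m₄/m₂² = 11069.65942 / 2149.19165 ≈ 5.1506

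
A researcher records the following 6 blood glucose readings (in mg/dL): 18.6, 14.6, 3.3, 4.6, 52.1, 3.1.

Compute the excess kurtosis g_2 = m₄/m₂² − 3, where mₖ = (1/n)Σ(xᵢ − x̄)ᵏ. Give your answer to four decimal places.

x̄ = 16.0500
Σ(xᵢ − x̄)² = 1769.5750 ⇒ m₂ = 294.92917
Σ(xᵢ − x̄)⁴ = 1760751.9214 ⇒ m₄ = 293458.65357
m₂² = 86983.21335
g_2 = m₄/m₂² − 3 = 3.37374 − 3 ≈ 0.3737

0.3737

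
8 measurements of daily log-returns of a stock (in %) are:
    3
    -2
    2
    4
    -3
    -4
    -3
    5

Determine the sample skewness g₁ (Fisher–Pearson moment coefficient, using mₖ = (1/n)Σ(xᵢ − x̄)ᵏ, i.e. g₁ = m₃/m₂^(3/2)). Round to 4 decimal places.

0.0945

x̄ = (3 - 2 + 2 + 4 - 3 - 4 - 3 + 5) / 8 = 0.2500
deviations (xᵢ − x̄): 2.7500, -2.2500, 1.7500, 3.7500, -3.2500, -4.2500, -3.2500, 4.7500
Σ(xᵢ − x̄)² = 91.5000 ⇒ m₂ = 91.5000/8 = 11.43750
Σ(xᵢ − x̄)³ = 29.2500 ⇒ m₃ = 29.2500/8 = 3.65625
m₂^(3/2) = 11.43750^(1.5) = 38.68091
g₁ = m₃ / m₂^(3/2) = 3.65625 / 38.68091 ≈ 0.0945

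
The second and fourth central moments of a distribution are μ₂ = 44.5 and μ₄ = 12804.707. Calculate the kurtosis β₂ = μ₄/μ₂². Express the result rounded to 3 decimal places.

6.466

μ₂² = 44.5² = 1980.25000
μ₄/μ₂² = 12804.707 / 1980.25000 = 6.46621
β₂ ≈ 6.466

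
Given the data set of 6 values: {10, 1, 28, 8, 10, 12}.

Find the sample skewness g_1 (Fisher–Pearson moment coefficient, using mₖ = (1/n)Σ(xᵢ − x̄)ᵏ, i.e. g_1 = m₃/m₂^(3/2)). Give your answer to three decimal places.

1.008

x̄ = (10 + 1 + 28 + 8 + 10 + 12) / 6 = 11.5000
deviations (xᵢ − x̄): -1.5000, -10.5000, 16.5000, -3.5000, -1.5000, 0.5000
Σ(xᵢ − x̄)² = 399.5000 ⇒ m₂ = 399.5000/6 = 66.58333
Σ(xᵢ − x̄)³ = 3285.0000 ⇒ m₃ = 3285.0000/6 = 547.50000
m₂^(3/2) = 66.58333^(1.5) = 543.31075
g_1 = m₃ / m₂^(3/2) = 547.50000 / 543.31075 ≈ 1.008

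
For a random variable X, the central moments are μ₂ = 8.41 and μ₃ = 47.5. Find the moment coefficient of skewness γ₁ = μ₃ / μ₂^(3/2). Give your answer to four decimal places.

1.9476

σ = √μ₂ = √8.41 = 2.90000
σ³ = μ₂^(3/2) = 24.38900
γ₁ = μ₃/σ³ = 47.5 / 24.38900 ≈ 1.9476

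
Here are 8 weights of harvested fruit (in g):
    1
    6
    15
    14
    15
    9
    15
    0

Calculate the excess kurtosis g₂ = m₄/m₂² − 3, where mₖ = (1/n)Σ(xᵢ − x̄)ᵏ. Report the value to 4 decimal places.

-1.4107

x̄ = 9.3750
Σ(xᵢ − x̄)² = 285.8750 ⇒ m₂ = 35.73438
Σ(xᵢ − x̄)⁴ = 16235.1816 ⇒ m₄ = 2029.39771
m₂² = 1276.94556
g₂ = m₄/m₂² − 3 = 1.58926 − 3 ≈ -1.4107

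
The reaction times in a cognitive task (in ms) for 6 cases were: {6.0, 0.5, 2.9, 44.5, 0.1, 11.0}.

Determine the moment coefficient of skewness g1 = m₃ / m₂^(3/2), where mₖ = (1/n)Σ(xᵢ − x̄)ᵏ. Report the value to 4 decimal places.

1.5753

x̄ = (6.0 + 0.5 + 2.9 + 44.5 + 0.1 + 11.0) / 6 = 10.8333
deviations (xᵢ − x̄): -4.8333, -10.3333, -7.9333, 33.6667, -10.7333, 0.1667
Σ(xᵢ − x̄)² = 1441.7533 ⇒ m₂ = 1441.7533/6 = 240.29222
Σ(xᵢ − x̄)³ = 35207.1844 ⇒ m₃ = 35207.1844/6 = 5867.86407
m₂^(3/2) = 240.29222^(1.5) = 3724.85671
g1 = m₃ / m₂^(3/2) = 5867.86407 / 3724.85671 ≈ 1.5753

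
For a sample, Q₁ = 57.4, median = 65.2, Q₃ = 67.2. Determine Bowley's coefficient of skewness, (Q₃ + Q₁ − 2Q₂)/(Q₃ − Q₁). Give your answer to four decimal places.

numerator: Q₃ + Q₁ − 2Q₂ = 67.2 + 57.4 − 2×65.2 = -5.8000
denominator: Q₃ − Q₁ = 67.2 − 57.4 = 9.8000
Bowley skewness = -5.8000 / 9.8000 ≈ -0.5918

-0.5918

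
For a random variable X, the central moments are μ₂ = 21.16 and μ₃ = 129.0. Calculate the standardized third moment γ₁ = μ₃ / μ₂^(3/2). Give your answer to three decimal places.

σ = √μ₂ = √21.16 = 4.60000
σ³ = μ₂^(3/2) = 97.33600
γ₁ = μ₃/σ³ = 129.0 / 97.33600 ≈ 1.325

1.325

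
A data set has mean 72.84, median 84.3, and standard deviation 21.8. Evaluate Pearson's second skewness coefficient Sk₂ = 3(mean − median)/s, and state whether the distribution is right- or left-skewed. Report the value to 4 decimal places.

Sk₂ = 3(72.84 − 84.3) / 21.8 = 3 × -11.4600 / 21.8
    = -34.3800 / 21.8 ≈ -1.5771
Sk₂ < 0 ⇒ mean < median ⇒ left-skewed (negative skew).

-1.5771, left-skewed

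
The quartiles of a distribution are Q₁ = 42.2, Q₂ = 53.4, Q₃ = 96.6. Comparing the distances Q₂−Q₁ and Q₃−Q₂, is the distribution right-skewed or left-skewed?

right-skewed

Q₂ − Q₁ = 11.2;  Q₃ − Q₂ = 43.2
Q₃ − Q₂ > Q₂ − Q₁ ⇒ the upper half is more spread out ⇒ right-skewed.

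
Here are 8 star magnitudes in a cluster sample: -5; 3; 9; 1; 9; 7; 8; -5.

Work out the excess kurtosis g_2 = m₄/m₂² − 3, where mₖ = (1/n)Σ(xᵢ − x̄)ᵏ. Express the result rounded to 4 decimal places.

x̄ = 3.3750
Σ(xᵢ − x̄)² = 243.8750 ⇒ m₂ = 30.48438
Σ(xᵢ − x̄)⁴ = 12503.7441 ⇒ m₄ = 1562.96802
m₂² = 929.29712
g_2 = m₄/m₂² − 3 = 1.68188 − 3 ≈ -1.3181

-1.3181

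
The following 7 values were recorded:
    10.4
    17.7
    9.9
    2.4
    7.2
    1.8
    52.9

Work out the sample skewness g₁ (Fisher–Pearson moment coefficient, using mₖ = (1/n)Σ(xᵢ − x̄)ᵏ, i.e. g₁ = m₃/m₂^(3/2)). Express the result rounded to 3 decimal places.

1.671

x̄ = (10.4 + 17.7 + 9.9 + 2.4 + 7.2 + 1.8 + 52.9) / 7 = 14.6143
deviations (xᵢ − x̄): -4.2143, 3.0857, -4.7143, -12.2143, -7.4143, -12.8143, 38.2857
Σ(xᵢ − x̄)² = 1883.6686 ⇒ m₂ = 1883.6686/7 = 269.09551
Σ(xᵢ − x̄)³ = 51634.8143 ⇒ m₃ = 51634.8143/7 = 7376.40205
m₂^(3/2) = 269.09551^(1.5) = 4414.27797
g₁ = m₃ / m₂^(3/2) = 7376.40205 / 4414.27797 ≈ 1.671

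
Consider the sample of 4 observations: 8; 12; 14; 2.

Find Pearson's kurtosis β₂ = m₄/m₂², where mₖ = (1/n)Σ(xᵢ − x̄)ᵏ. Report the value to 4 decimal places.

1.7619

x̄ = 9.0000
Σ(xᵢ − x̄)² = 84.0000 ⇒ m₂ = 21.00000
Σ(xᵢ − x̄)⁴ = 3108.0000 ⇒ m₄ = 777.00000
m₂² = 441.00000
β₂ = m₄/m₂² = 777.00000 / 441.00000 ≈ 1.7619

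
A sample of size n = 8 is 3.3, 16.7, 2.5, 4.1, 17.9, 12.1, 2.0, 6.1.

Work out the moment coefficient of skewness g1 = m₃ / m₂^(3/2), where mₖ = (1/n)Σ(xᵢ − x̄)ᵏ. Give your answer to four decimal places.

x̄ = (3.3 + 16.7 + 2.5 + 4.1 + 17.9 + 12.1 + 2.0 + 6.1) / 8 = 8.0875
deviations (xᵢ − x̄): -4.7875, 8.6125, -5.5875, -3.9875, 9.8125, 4.0125, -6.0875, -1.9875
Σ(xᵢ − x̄)² = 297.6088 ⇒ m₂ = 297.6088/8 = 37.20109
Σ(xᵢ − x̄)³ = 1067.2193 ⇒ m₃ = 1067.2193/8 = 133.40242
m₂^(3/2) = 37.20109^(1.5) = 226.89951
g1 = m₃ / m₂^(3/2) = 133.40242 / 226.89951 ≈ 0.5879

0.5879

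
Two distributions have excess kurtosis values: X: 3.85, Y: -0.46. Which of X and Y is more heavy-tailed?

Higher excess kurtosis ⇒ heavier tails relative to the normal distribution.
3.85 vs -0.46: the larger is 3.85, so X has heavier tails. (X is leptokurtic — heavier-than-normal tails; the other is platykurtic.)

X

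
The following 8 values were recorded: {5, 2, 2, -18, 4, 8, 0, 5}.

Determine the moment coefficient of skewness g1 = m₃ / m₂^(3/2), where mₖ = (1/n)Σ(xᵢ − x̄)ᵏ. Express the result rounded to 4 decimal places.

-1.8596

x̄ = (5 + 2 + 2 - 18 + 4 + 8 + 0 + 5) / 8 = 1.0000
deviations (xᵢ − x̄): 4.0000, 1.0000, 1.0000, -19.0000, 3.0000, 7.0000, -1.0000, 4.0000
Σ(xᵢ − x̄)² = 454.0000 ⇒ m₂ = 454.0000/8 = 56.75000
Σ(xᵢ − x̄)³ = -6360.0000 ⇒ m₃ = -6360.0000/8 = -795.00000
m₂^(3/2) = 56.75000^(1.5) = 427.51248
g1 = m₃ / m₂^(3/2) = -795.00000 / 427.51248 ≈ -1.8596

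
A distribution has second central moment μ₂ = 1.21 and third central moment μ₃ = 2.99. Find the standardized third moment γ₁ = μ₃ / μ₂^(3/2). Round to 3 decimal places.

σ = √μ₂ = √1.21 = 1.10000
σ³ = μ₂^(3/2) = 1.33100
γ₁ = μ₃/σ³ = 2.99 / 1.33100 ≈ 2.246

2.246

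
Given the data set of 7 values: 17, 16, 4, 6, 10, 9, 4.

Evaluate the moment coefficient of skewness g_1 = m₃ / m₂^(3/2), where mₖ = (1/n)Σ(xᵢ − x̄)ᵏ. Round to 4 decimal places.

0.4206

x̄ = (17 + 16 + 4 + 6 + 10 + 9 + 4) / 7 = 9.4286
deviations (xᵢ − x̄): 7.5714, 6.5714, -5.4286, -3.4286, 0.5714, -0.4286, -5.4286
Σ(xᵢ − x̄)² = 171.7143 ⇒ m₂ = 171.7143/7 = 24.53061
Σ(xᵢ − x̄)³ = 357.6735 ⇒ m₃ = 357.6735/7 = 51.09621
m₂^(3/2) = 24.53061^(1.5) = 121.49617
g_1 = m₃ / m₂^(3/2) = 51.09621 / 121.49617 ≈ 0.4206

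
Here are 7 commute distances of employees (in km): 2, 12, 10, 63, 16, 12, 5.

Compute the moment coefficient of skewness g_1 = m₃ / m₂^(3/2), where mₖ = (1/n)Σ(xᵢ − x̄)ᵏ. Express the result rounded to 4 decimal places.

x̄ = (2 + 12 + 10 + 63 + 16 + 12 + 5) / 7 = 17.1429
deviations (xᵢ − x̄): -15.1429, -5.1429, -7.1429, 45.8571, -1.1429, -5.1429, -12.1429
Σ(xᵢ − x̄)² = 2584.8571 ⇒ m₂ = 2584.8571/7 = 369.26531
Σ(xᵢ − x̄)³ = 90531.1837 ⇒ m₃ = 90531.1837/7 = 12933.02624
m₂^(3/2) = 369.26531^(1.5) = 7095.90445
g_1 = m₃ / m₂^(3/2) = 12933.02624 / 7095.90445 ≈ 1.8226

1.8226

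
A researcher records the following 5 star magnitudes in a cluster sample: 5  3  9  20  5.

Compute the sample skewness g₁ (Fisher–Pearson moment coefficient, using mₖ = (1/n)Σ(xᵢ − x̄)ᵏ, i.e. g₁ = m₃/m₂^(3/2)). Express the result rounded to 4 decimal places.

1.1568

x̄ = (5 + 3 + 9 + 20 + 5) / 5 = 8.4000
deviations (xᵢ − x̄): -3.4000, -5.4000, 0.6000, 11.6000, -3.4000
Σ(xᵢ − x̄)² = 187.2000 ⇒ m₂ = 187.2000/5 = 37.44000
Σ(xᵢ − x̄)³ = 1325.0400 ⇒ m₃ = 1325.0400/5 = 265.00800
m₂^(3/2) = 37.44000^(1.5) = 229.08875
g₁ = m₃ / m₂^(3/2) = 265.00800 / 229.08875 ≈ 1.1568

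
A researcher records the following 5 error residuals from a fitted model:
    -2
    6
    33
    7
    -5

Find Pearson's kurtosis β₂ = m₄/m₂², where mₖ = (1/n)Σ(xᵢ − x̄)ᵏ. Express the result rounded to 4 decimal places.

2.7193

x̄ = 7.8000
Σ(xᵢ − x̄)² = 898.8000 ⇒ m₂ = 179.76000
Σ(xᵢ − x̄)⁴ = 439353.9360 ⇒ m₄ = 87870.78720
m₂² = 32313.65760
β₂ = m₄/m₂² = 87870.78720 / 32313.65760 ≈ 2.7193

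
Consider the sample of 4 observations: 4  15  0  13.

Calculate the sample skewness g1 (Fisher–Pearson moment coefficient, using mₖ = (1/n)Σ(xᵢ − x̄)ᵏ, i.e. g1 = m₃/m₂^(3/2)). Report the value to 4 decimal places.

x̄ = (4 + 15 + 0 + 13) / 4 = 8.0000
deviations (xᵢ − x̄): -4.0000, 7.0000, -8.0000, 5.0000
Σ(xᵢ − x̄)² = 154.0000 ⇒ m₂ = 154.0000/4 = 38.50000
Σ(xᵢ − x̄)³ = -108.0000 ⇒ m₃ = -108.0000/4 = -27.00000
m₂^(3/2) = 38.50000^(1.5) = 238.88622
g1 = m₃ / m₂^(3/2) = -27.00000 / 238.88622 ≈ -0.1130

-0.1130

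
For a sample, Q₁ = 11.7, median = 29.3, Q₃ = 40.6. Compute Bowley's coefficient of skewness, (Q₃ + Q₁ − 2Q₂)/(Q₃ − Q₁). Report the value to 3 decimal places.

numerator: Q₃ + Q₁ − 2Q₂ = 40.6 + 11.7 − 2×29.3 = -6.3000
denominator: Q₃ − Q₁ = 40.6 − 11.7 = 28.9000
Bowley skewness = -6.3000 / 28.9000 ≈ -0.218

-0.218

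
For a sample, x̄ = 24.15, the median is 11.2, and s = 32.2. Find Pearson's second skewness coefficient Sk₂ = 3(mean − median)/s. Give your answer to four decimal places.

1.2065

Sk₂ = 3(24.15 − 11.2) / 32.2 = 3 × 12.9500 / 32.2
    = 38.8500 / 32.2 ≈ 1.2065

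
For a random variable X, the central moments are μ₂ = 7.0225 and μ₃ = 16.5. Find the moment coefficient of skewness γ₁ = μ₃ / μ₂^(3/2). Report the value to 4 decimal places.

σ = √μ₂ = √7.0225 = 2.65000
σ³ = μ₂^(3/2) = 18.60963
γ₁ = μ₃/σ³ = 16.5 / 18.60963 ≈ 0.8866

0.8866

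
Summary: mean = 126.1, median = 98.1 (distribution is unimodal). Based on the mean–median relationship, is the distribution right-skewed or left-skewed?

right-skewed

mean − median = 126.1 − 98.1 = 28.0
mean > median ⇒ the longer tail is on the right ⇒ right-skewed (positively skewed).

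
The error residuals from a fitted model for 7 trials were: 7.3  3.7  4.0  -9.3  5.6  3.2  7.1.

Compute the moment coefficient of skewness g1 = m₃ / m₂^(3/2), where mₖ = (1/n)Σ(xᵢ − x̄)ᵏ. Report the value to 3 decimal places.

x̄ = (7.3 + 3.7 + 4.0 - 9.3 + 5.6 + 3.2 + 7.1) / 7 = 3.0857
deviations (xᵢ − x̄): 4.2143, 0.6143, 0.9143, -12.3857, 2.5143, 0.1143, 4.0143
Σ(xᵢ − x̄)² = 194.8286 ⇒ m₂ = 194.8286/7 = 27.83265
Σ(xᵢ − x̄)³ = -1743.6152 ⇒ m₃ = -1743.6152/7 = -249.08788
m₂^(3/2) = 27.83265^(1.5) = 146.83578
g1 = m₃ / m₂^(3/2) = -249.08788 / 146.83578 ≈ -1.696

-1.696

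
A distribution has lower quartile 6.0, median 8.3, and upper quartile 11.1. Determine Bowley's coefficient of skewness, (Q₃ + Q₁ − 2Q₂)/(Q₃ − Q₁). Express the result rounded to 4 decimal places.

0.0980

numerator: Q₃ + Q₁ − 2Q₂ = 11.1 + 6.0 − 2×8.3 = 0.5000
denominator: Q₃ − Q₁ = 11.1 − 6.0 = 5.1000
Bowley skewness = 0.5000 / 5.1000 ≈ 0.0980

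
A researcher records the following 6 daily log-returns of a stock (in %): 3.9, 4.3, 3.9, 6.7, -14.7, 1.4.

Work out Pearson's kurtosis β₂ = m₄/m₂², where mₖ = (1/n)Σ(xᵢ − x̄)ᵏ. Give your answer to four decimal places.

3.8809

x̄ = 0.9167
Σ(xᵢ − x̄)² = 306.8083 ⇒ m₂ = 51.13472
Σ(xᵢ − x̄)⁴ = 60885.8050 ⇒ m₄ = 10147.63416
m₂² = 2614.75982
β₂ = m₄/m₂² = 10147.63416 / 2614.75982 ≈ 3.8809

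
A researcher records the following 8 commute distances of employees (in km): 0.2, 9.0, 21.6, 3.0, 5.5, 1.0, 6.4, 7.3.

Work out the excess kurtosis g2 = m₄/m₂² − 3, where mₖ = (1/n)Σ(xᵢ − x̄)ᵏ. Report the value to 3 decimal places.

1.107

x̄ = 6.7500
Σ(xᵢ − x̄)² = 317.6000 ⇒ m₂ = 39.70000
Σ(xᵢ − x̄)⁴ = 51789.8572 ⇒ m₄ = 6473.73214
m₂² = 1576.09000
g2 = m₄/m₂² − 3 = 4.10746 − 3 ≈ 1.107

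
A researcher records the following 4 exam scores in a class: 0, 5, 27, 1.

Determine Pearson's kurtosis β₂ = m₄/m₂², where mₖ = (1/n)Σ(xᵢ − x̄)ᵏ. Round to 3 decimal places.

x̄ = 8.2500
Σ(xᵢ − x̄)² = 482.7500 ⇒ m₂ = 120.68750
Σ(xᵢ − x̄)⁴ = 131103.0781 ⇒ m₄ = 32775.76953
m₂² = 14565.47266
β₂ = m₄/m₂² = 32775.76953 / 14565.47266 ≈ 2.250

2.250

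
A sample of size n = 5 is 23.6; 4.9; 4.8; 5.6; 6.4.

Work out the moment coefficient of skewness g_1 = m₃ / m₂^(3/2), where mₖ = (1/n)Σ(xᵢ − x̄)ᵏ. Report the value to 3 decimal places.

1.477

x̄ = (23.6 + 4.9 + 4.8 + 5.6 + 6.4) / 5 = 9.0600
deviations (xᵢ − x̄): 14.5400, -4.1600, -4.2600, -3.4600, -2.6600
Σ(xᵢ − x̄)² = 265.9120 ⇒ m₂ = 265.9120/5 = 53.18240
Σ(xᵢ − x̄)³ = 2864.3818 ⇒ m₃ = 2864.3818/5 = 572.87635
m₂^(3/2) = 53.18240^(1.5) = 387.83937
g_1 = m₃ / m₂^(3/2) = 572.87635 / 387.83937 ≈ 1.477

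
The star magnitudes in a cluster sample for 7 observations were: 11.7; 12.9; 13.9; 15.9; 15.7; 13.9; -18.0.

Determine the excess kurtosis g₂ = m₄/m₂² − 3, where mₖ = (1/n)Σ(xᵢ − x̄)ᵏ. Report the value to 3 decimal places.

2.031

x̄ = 9.4286
Σ(xᵢ − x̄)² = 890.7343 ⇒ m₂ = 127.24776
Σ(xᵢ − x̄)⁴ = 570267.3403 ⇒ m₄ = 81466.76290
m₂² = 16191.99118
g₂ = m₄/m₂² − 3 = 5.03130 − 3 ≈ 2.031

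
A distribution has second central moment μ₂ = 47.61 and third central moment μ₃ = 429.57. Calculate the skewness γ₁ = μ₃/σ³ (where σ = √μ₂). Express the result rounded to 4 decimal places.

1.3076

σ = √μ₂ = √47.61 = 6.90000
σ³ = μ₂^(3/2) = 328.50900
γ₁ = μ₃/σ³ = 429.57 / 328.50900 ≈ 1.3076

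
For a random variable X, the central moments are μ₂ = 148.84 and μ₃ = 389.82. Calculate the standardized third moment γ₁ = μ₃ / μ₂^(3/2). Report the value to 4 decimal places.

0.2147

σ = √μ₂ = √148.84 = 12.20000
σ³ = μ₂^(3/2) = 1815.84800
γ₁ = μ₃/σ³ = 389.82 / 1815.84800 ≈ 0.2147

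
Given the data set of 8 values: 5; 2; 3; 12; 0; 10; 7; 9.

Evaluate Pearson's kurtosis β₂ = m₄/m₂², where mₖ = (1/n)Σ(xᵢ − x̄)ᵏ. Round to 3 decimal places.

x̄ = 6.0000
Σ(xᵢ − x̄)² = 124.0000 ⇒ m₂ = 15.50000
Σ(xᵢ − x̄)⁴ = 3268.0000 ⇒ m₄ = 408.50000
m₂² = 240.25000
β₂ = m₄/m₂² = 408.50000 / 240.25000 ≈ 1.700

1.700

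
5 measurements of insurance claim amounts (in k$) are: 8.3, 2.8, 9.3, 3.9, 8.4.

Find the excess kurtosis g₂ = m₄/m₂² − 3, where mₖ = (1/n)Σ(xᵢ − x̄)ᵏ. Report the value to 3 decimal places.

x̄ = 6.5400
Σ(xᵢ − x̄)² = 35.1320 ⇒ m₂ = 7.02640
Σ(xᵢ − x̄)⁴ = 323.8201 ⇒ m₄ = 64.76401
m₂² = 49.37030
g₂ = m₄/m₂² − 3 = 1.31180 − 3 ≈ -1.688

-1.688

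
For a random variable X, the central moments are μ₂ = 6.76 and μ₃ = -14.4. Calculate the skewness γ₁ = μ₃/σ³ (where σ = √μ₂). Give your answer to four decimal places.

σ = √μ₂ = √6.76 = 2.60000
σ³ = μ₂^(3/2) = 17.57600
γ₁ = μ₃/σ³ = -14.4 / 17.57600 ≈ -0.8193

-0.8193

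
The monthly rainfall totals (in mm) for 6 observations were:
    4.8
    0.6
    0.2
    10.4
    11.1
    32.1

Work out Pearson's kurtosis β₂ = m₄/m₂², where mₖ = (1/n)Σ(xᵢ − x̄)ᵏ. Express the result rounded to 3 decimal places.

3.187

x̄ = 9.8667
Σ(xᵢ − x̄)² = 701.1133 ⇒ m₂ = 116.85222
Σ(xᵢ − x̄)⁴ = 261120.4734 ⇒ m₄ = 43520.07891
m₂² = 13654.44184
β₂ = m₄/m₂² = 43520.07891 / 13654.44184 ≈ 3.187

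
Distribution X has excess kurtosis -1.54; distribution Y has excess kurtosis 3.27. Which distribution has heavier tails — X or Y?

Higher excess kurtosis ⇒ heavier tails relative to the normal distribution.
-1.54 vs 3.27: the larger is 3.27, so Y has heavier tails. (Y is leptokurtic — heavier-than-normal tails; the other is platykurtic.)

Y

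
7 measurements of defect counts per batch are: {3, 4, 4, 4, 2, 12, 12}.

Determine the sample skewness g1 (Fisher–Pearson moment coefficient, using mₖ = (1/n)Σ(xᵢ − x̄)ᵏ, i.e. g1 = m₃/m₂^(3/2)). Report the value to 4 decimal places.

0.8472

x̄ = (3 + 4 + 4 + 4 + 2 + 12 + 12) / 7 = 5.8571
deviations (xᵢ − x̄): -2.8571, -1.8571, -1.8571, -1.8571, -3.8571, 6.1429, 6.1429
Σ(xᵢ − x̄)² = 108.8571 ⇒ m₂ = 108.8571/7 = 15.55102
Σ(xᵢ − x̄)³ = 363.6735 ⇒ m₃ = 363.6735/7 = 51.95335
m₂^(3/2) = 15.55102^(1.5) = 61.32511
g1 = m₃ / m₂^(3/2) = 51.95335 / 61.32511 ≈ 0.8472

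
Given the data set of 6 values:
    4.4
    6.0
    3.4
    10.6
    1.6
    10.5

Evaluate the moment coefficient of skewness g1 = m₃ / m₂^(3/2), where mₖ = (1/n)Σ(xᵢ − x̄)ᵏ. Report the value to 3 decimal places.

x̄ = (4.4 + 6.0 + 3.4 + 10.6 + 1.6 + 10.5) / 6 = 6.0833
deviations (xᵢ − x̄): -1.6833, -0.0833, -2.6833, 4.5167, -4.4833, 4.4167
Σ(xᵢ − x̄)² = 70.0483 ⇒ m₂ = 70.0483/6 = 11.67472
Σ(xᵢ − x̄)³ = 64.0894 ⇒ m₃ = 64.0894/6 = 10.68157
m₂^(3/2) = 11.67472^(1.5) = 39.89053
g1 = m₃ / m₂^(3/2) = 10.68157 / 39.89053 ≈ 0.268

0.268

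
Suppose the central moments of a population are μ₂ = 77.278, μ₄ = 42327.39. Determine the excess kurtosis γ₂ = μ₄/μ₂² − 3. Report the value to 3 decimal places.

μ₂² = 77.278² = 5971.88928
μ₄/μ₂² = 42327.39 / 5971.88928 = 7.08777
γ₂ = 7.08777 − 3 ≈ 4.088

4.088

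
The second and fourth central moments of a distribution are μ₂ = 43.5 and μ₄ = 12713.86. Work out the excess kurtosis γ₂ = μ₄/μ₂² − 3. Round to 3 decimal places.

3.719

μ₂² = 43.5² = 1892.25000
μ₄/μ₂² = 12713.86 / 1892.25000 = 6.71891
γ₂ = 6.71891 − 3 ≈ 3.719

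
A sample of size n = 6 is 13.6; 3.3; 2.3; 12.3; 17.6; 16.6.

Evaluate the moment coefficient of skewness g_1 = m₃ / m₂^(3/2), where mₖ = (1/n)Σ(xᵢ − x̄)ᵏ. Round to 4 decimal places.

-0.4551

x̄ = (13.6 + 3.3 + 2.3 + 12.3 + 17.6 + 16.6) / 6 = 10.9500
deviations (xᵢ − x̄): 2.6500, -7.6500, -8.6500, 1.3500, 6.6500, 5.6500
Σ(xᵢ − x̄)² = 218.3350 ⇒ m₂ = 218.3350/6 = 36.38917
Σ(xᵢ − x̄)³ = -599.4000 ⇒ m₃ = -599.4000/6 = -99.90000
m₂^(3/2) = 36.38917^(1.5) = 219.51195
g_1 = m₃ / m₂^(3/2) = -99.90000 / 219.51195 ≈ -0.4551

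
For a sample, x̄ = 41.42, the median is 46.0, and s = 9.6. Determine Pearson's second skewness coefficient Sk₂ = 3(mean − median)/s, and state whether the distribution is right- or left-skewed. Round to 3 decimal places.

Sk₂ = 3(41.42 − 46.0) / 9.6 = 3 × -4.5800 / 9.6
    = -13.7400 / 9.6 ≈ -1.431
Sk₂ < 0 ⇒ mean < median ⇒ left-skewed (negative skew).

-1.431, left-skewed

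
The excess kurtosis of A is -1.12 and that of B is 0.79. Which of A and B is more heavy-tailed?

B

Higher excess kurtosis ⇒ heavier tails relative to the normal distribution.
-1.12 vs 0.79: the larger is 0.79, so B has heavier tails. (B is leptokurtic — heavier-than-normal tails; the other is platykurtic.)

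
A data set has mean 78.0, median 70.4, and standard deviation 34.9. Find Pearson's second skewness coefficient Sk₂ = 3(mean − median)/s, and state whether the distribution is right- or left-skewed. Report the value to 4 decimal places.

Sk₂ = 3(78.0 − 70.4) / 34.9 = 3 × 7.6000 / 34.9
    = 22.8000 / 34.9 ≈ 0.6533
Sk₂ > 0 ⇒ mean > median ⇒ right-skewed (positive skew).

0.6533, right-skewed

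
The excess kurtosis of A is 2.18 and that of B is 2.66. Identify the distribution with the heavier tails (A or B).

Higher excess kurtosis ⇒ heavier tails relative to the normal distribution.
2.18 vs 2.66: the larger is 2.66, so B has heavier tails.

B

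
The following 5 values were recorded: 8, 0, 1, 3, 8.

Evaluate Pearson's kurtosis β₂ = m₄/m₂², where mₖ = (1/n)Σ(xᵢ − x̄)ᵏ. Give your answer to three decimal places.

1.263

x̄ = 4.0000
Σ(xᵢ − x̄)² = 58.0000 ⇒ m₂ = 11.60000
Σ(xᵢ − x̄)⁴ = 850.0000 ⇒ m₄ = 170.00000
m₂² = 134.56000
β₂ = m₄/m₂² = 170.00000 / 134.56000 ≈ 1.263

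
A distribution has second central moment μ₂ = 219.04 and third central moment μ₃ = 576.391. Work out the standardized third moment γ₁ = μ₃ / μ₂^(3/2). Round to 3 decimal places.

σ = √μ₂ = √219.04 = 14.80000
σ³ = μ₂^(3/2) = 3241.79200
γ₁ = μ₃/σ³ = 576.391 / 3241.79200 ≈ 0.178

0.178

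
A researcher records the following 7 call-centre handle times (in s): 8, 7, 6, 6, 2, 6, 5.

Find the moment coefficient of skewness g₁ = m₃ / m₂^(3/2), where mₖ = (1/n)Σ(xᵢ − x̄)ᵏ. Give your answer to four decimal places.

x̄ = (8 + 7 + 6 + 6 + 2 + 6 + 5) / 7 = 5.7143
deviations (xᵢ − x̄): 2.2857, 1.2857, 0.2857, 0.2857, -3.7143, 0.2857, -0.7143
Σ(xᵢ − x̄)² = 21.4286 ⇒ m₂ = 21.4286/7 = 3.06122
Σ(xᵢ − x̄)³ = -37.4694 ⇒ m₃ = -37.4694/7 = -5.35277
m₂^(3/2) = 3.06122^(1.5) = 5.35603
g₁ = m₃ / m₂^(3/2) = -5.35277 / 5.35603 ≈ -0.9994

-0.9994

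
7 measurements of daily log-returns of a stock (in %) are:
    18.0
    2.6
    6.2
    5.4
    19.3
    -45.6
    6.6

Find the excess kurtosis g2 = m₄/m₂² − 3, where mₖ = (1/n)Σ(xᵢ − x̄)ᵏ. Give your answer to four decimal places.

x̄ = 1.7857
Σ(xᵢ − x̄)² = 2871.4486 ⇒ m₂ = 410.20694
Σ(xᵢ − x̄)⁴ = 5206149.4192 ⇒ m₄ = 743735.63131
m₂² = 168269.73262
g2 = m₄/m₂² − 3 = 4.41990 − 3 ≈ 1.4199

1.4199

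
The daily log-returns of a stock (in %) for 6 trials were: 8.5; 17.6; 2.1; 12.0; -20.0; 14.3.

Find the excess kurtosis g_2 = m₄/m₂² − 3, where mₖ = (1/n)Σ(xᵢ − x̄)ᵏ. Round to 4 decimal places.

x̄ = 5.7500
Σ(xᵢ − x̄)² = 936.5350 ⇒ m₂ = 156.08917
Σ(xᵢ − x̄)⁴ = 466474.8922 ⇒ m₄ = 77745.81537
m₂² = 24363.82795
g_2 = m₄/m₂² − 3 = 3.19103 − 3 ≈ 0.1910

0.1910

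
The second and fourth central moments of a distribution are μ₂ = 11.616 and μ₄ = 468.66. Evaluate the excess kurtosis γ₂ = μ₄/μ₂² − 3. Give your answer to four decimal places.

0.4733

μ₂² = 11.616² = 134.93146
μ₄/μ₂² = 468.66 / 134.93146 = 3.47332
γ₂ = 3.47332 − 3 ≈ 0.4733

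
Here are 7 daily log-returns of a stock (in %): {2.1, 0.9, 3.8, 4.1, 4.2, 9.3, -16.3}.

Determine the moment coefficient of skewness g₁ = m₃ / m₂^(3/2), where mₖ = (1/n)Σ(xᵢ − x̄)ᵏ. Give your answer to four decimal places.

x̄ = (2.1 + 0.9 + 3.8 + 4.1 + 4.2 + 9.3 - 16.3) / 7 = 1.1571
deviations (xᵢ − x̄): 0.9429, -0.2571, 2.6429, 2.9429, 3.0429, 8.1429, -17.4571
Σ(xᵢ − x̄)² = 396.9171 ⇒ m₂ = 396.9171/7 = 56.70245
Σ(xᵢ − x̄)³ = -4707.2342 ⇒ m₃ = -4707.2342/7 = -672.46203
m₂^(3/2) = 56.70245^(1.5) = 426.97527
g₁ = m₃ / m₂^(3/2) = -672.46203 / 426.97527 ≈ -1.5749

-1.5749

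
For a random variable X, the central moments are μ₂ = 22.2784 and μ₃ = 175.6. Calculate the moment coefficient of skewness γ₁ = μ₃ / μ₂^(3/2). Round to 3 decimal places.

σ = √μ₂ = √22.2784 = 4.72000
σ³ = μ₂^(3/2) = 105.15405
γ₁ = μ₃/σ³ = 175.6 / 105.15405 ≈ 1.670

1.670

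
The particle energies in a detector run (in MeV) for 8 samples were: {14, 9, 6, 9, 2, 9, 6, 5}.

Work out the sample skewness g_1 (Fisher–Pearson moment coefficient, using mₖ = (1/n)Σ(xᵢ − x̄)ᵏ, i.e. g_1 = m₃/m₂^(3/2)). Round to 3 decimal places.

0.318

x̄ = (14 + 9 + 6 + 9 + 2 + 9 + 6 + 5) / 8 = 7.5000
deviations (xᵢ − x̄): 6.5000, 1.5000, -1.5000, 1.5000, -5.5000, 1.5000, -1.5000, -2.5000
Σ(xᵢ − x̄)² = 90.0000 ⇒ m₂ = 90.0000/8 = 11.25000
Σ(xᵢ − x̄)³ = 96.0000 ⇒ m₃ = 96.0000/8 = 12.00000
m₂^(3/2) = 11.25000^(1.5) = 37.73365
g_1 = m₃ / m₂^(3/2) = 12.00000 / 37.73365 ≈ 0.318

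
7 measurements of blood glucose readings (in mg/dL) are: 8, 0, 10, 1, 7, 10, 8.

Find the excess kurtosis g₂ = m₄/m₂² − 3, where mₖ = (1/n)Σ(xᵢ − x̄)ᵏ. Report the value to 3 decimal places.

-1.136

x̄ = 6.2857
Σ(xᵢ − x̄)² = 101.4286 ⇒ m₂ = 14.48980
Σ(xᵢ − x̄)⁴ = 2739.8192 ⇒ m₄ = 391.40275
m₂² = 209.95419
g₂ = m₄/m₂² − 3 = 1.86423 − 3 ≈ -1.136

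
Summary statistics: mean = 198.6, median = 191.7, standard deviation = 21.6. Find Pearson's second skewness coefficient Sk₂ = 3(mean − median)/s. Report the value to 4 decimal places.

Sk₂ = 3(198.6 − 191.7) / 21.6 = 3 × 6.9000 / 21.6
    = 20.7000 / 21.6 ≈ 0.9583

0.9583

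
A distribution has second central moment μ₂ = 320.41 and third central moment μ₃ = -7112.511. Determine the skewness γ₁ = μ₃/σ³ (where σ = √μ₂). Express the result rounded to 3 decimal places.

-1.240

σ = √μ₂ = √320.41 = 17.90000
σ³ = μ₂^(3/2) = 5735.33900
γ₁ = μ₃/σ³ = -7112.511 / 5735.33900 ≈ -1.240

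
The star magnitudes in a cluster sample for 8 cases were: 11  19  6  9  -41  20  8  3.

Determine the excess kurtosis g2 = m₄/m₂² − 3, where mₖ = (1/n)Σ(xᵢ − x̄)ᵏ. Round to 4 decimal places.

x̄ = 4.3750
Σ(xᵢ − x̄)² = 2599.8750 ⇒ m₂ = 324.98438
Σ(xᵢ − x̄)⁴ = 4346951.6191 ⇒ m₄ = 543368.95239
m₂² = 105614.84399
g2 = m₄/m₂² − 3 = 5.14482 − 3 ≈ 2.1448

2.1448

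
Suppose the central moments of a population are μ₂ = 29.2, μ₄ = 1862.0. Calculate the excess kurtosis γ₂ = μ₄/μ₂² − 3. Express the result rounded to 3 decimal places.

-0.816

μ₂² = 29.2² = 852.64000
μ₄/μ₂² = 1862.0 / 852.64000 = 2.18381
γ₂ = 2.18381 − 3 ≈ -0.816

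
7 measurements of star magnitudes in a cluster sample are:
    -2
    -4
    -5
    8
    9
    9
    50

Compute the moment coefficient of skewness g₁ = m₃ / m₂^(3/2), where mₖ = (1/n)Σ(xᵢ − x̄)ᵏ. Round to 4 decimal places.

1.5939

x̄ = (-2 - 4 - 5 + 8 + 9 + 9 + 50) / 7 = 9.2857
deviations (xᵢ − x̄): -11.2857, -13.2857, -14.2857, -1.2857, -0.2857, -0.2857, 40.7143
Σ(xᵢ − x̄)² = 2167.4286 ⇒ m₂ = 2167.4286/7 = 309.63265
Σ(xᵢ − x̄)³ = 60790.0408 ⇒ m₃ = 60790.0408/7 = 8684.29155
m₂^(3/2) = 309.63265^(1.5) = 5448.41439
g₁ = m₃ / m₂^(3/2) = 8684.29155 / 5448.41439 ≈ 1.5939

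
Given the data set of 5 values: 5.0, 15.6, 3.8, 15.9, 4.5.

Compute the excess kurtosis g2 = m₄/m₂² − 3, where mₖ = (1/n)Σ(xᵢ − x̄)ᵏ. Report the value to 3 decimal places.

-1.823

x̄ = 8.9600
Σ(xᵢ − x̄)² = 154.4520 ⇒ m₂ = 30.89040
Σ(xᵢ − x̄)⁴ = 5614.1361 ⇒ m₄ = 1122.82722
m₂² = 954.21681
g2 = m₄/m₂² − 3 = 1.17670 − 3 ≈ -1.823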